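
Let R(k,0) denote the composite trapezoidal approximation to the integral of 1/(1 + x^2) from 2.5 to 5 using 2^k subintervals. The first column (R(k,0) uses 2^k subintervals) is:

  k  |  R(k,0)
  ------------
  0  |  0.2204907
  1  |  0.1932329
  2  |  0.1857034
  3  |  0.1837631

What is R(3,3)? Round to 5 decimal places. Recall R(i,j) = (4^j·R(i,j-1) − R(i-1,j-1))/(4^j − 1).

Richardson extrapolation on the trapezoidal column (denominator 4−1=3):
R(1,1) = (4·0.1932329 − 0.2204907) / 3 = 0.1841470
R(2,1) = (4·0.1857034 − 0.1932329) / 3 = 0.1831936
R(3,1) = 0.1837631 + (0.1837631 − 0.1857034)/3 = 0.1831163
R(2,2) = (16·0.1831936 − 0.1841470) / 15 = 0.1831300
R(3,2) = 0.1831163 + (0.1831163 − 0.1831936)/15 = 0.1831111
R(3,3) = 0.1831111 + (0.1831111 − 0.1831300)/63 = 0.1831108

0.18311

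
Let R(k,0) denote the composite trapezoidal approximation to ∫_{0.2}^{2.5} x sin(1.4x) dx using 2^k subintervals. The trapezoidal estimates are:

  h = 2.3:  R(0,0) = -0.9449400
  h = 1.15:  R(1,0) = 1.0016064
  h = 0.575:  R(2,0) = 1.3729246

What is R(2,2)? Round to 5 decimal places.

Richardson extrapolation on the trapezoidal column (denominator 4−1=3):
R(1,1) = 1.0016064 + (1.0016064 − (-0.9449400))/3 = 1.6504552
R(2,1) = (4·1.3729246 − 1.0016064) / 3 = 1.4966973
R(2,2) = (16·1.4966973 − 1.6504552) / 15 = 1.4864468

1.48645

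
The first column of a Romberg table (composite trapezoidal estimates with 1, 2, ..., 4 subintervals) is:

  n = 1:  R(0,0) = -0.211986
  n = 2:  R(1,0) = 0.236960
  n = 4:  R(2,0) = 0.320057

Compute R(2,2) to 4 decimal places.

0.3452

Richardson extrapolation on the trapezoidal column (denominator 4−1=3):
R(1,1) = (4·0.236960 − (-0.211986)) / 3 = 0.386609
R(2,1) = 0.320057 + (0.320057 − 0.236960)/3 = 0.347756
R(2,2) = 0.347756 + (0.347756 − 0.386609)/15 = 0.345166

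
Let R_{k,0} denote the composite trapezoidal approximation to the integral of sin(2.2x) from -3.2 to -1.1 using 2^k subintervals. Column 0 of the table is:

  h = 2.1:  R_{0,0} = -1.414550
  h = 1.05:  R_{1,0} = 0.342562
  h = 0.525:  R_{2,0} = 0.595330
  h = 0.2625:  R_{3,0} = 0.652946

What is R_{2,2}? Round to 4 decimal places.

0.6630

R_{1,1} = 0.342562 + (0.342562 − (-1.414550))/3 = 0.928266
R_{2,1} = (4·0.595330 − 0.342562) / 3 = 0.679586
R_{2,2} = (16·0.679586 − 0.928266) / 15 = 0.663007
(Column j=1 coincides with Simpson's rule on the same nodes.)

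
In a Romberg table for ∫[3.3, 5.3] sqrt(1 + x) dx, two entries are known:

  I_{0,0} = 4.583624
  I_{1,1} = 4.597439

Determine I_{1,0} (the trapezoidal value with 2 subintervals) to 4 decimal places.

From I_{1,1} = (4·I_{1,0} − I_{0,0})/3, solve for I_{1,0}:
4·I_{1,0} = 3·4.597439 + 4.583624 = 18.375941
I_{1,0} = 4.593985

4.5940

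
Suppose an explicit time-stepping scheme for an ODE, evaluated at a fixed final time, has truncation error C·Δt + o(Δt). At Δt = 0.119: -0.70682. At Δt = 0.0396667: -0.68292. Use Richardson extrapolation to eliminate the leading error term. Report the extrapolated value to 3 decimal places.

-0.671

The leading error scales as Δt; refining by a factor of 3 reduces it by 3^1 = 3.
Extrapolated value = (3·A(Δt/3) − A(Δt)) / (3 − 1)
= (3·(-0.68292) − (-0.70682)) / 2
= -1.34194 / 2 = -0.67097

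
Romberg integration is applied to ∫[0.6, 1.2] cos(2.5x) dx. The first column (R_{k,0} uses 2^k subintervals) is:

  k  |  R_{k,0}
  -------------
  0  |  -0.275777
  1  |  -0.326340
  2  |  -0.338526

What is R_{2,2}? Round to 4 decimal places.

-0.3425

Richardson extrapolation on the trapezoidal column (denominator 4−1=3):
R_{1,1} = (4·(-0.326340) − (-0.275777)) / 3 = -0.343194
R_{2,1} = (4·(-0.338526) − (-0.326340)) / 3 = -0.342588
R_{2,2} = (16·(-0.342588) − (-0.343194)) / 15 = -0.342548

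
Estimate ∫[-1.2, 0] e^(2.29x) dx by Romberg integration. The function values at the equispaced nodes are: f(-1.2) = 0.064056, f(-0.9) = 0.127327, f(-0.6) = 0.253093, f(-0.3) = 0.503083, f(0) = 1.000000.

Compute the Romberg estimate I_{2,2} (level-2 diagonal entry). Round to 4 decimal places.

I_{0,0} (trapezoid, 1 panel, h=1.2000): 0.638434
I_{1,0} (trapezoid, 2 panels, h=0.6000): 0.471073
I_{2,0} (trapezoid, 4 panels, h=0.3000): 0.424659
I_{1,1} = 0.471073 + (0.471073 − 0.638434)/3 = 0.415286
I_{2,1} = 0.424659 + (0.424659 − 0.471073)/3 = 0.409188
I_{2,2} = 0.409188 + (0.409188 − 0.415286)/15 = 0.408781

0.4088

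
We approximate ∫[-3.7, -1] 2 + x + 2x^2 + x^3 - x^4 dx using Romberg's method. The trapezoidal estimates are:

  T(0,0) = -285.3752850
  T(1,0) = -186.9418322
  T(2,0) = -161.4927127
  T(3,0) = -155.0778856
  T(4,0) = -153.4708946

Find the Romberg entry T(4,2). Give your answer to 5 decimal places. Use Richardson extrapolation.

-152.93494

T(3,1) = (4·(-155.0778856) − (-161.4927127)) / 3 = -152.9396099
T(4,1) = (4·(-153.4708946) − (-155.0778856)) / 3 = -152.9352309
T(4,2) = -152.9352309 + (-152.9352309 − (-152.9396099))/15 = -152.9349390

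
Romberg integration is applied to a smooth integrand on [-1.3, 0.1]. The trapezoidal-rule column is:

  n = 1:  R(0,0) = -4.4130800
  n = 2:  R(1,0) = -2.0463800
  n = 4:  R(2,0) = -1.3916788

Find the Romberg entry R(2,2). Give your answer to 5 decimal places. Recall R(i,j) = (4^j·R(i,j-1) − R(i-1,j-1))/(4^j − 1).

-1.16784

Richardson extrapolation on the trapezoidal column (denominator 4−1=3):
R(1,1) = -2.0463800 + (-2.0463800 − (-4.4130800))/3 = -1.2574800
R(2,1) = (4·(-1.3916788) − (-2.0463800)) / 3 = -1.1734451
R(2,2) = -1.1734451 + (-1.1734451 − (-1.2574800))/15 = -1.1678428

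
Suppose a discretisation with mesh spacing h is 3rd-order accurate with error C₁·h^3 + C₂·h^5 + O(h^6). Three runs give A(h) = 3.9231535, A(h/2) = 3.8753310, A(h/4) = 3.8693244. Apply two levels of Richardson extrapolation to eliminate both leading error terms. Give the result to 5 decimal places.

3.86847

First eliminate the h^3 term (factor 2^3 = 8):
  B₁ = (8·3.8753310 − 3.9231535)/7 = 3.8684992
  B₂ = (8·3.8693244 − 3.8753310)/7 = 3.8684663
Then eliminate the h^5 term (factor 2^5 = 32):
  (32·3.8684663 − 3.8684992)/31 = 3.8684652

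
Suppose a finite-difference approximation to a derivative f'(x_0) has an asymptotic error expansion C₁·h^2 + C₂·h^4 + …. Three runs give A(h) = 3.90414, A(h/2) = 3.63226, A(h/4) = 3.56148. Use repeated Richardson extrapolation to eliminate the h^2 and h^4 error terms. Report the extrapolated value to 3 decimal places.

3.538

First eliminate the h^2 term (factor 2^2 = 4):
  B₁ = (4·3.63226 − 3.90414)/3 = 3.54163
  B₂ = (4·3.56148 − 3.63226)/3 = 3.53789
Then eliminate the h^4 term (factor 2^4 = 16):
  (16·3.53789 − 3.54163)/15 = 3.53764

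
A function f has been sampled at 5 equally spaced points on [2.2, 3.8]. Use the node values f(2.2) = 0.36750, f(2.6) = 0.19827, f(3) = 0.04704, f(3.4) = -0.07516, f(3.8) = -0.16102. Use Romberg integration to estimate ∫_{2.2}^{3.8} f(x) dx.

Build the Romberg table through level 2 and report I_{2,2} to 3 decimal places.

0.106

I_{0,0} (trapezoid, 1 panel, h=1.6000): 0.16518
I_{1,0} (trapezoid, 2 panels, h=0.8000): 0.12022
I_{2,0} (trapezoid, 4 panels, h=0.4000): 0.10936
I_{1,1} = 0.12022 + (0.12022 − 0.16518)/3 = 0.10523
I_{2,1} = 0.10936 + (0.10936 − 0.12022)/3 = 0.10574
I_{2,2} = 0.10574 + (0.10574 − 0.10523)/15 = 0.10577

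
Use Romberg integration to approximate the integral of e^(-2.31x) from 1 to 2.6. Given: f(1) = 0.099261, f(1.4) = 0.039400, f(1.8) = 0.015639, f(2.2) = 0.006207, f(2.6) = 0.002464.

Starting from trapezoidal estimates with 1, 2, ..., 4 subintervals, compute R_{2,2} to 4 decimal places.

0.0419

R_{0,0} (trapezoid, 1 panel, h=1.6000): 0.081380
R_{1,0} (trapezoid, 2 panels, h=0.8000): 0.053201
R_{2,0} (trapezoid, 4 panels, h=0.4000): 0.044843
R_{1,1} = 0.053201 + (0.053201 − 0.081380)/3 = 0.043808
R_{2,1} = 0.044843 + (0.044843 − 0.053201)/3 = 0.042057
R_{2,2} = 0.042057 + (0.042057 − 0.043808)/15 = 0.041940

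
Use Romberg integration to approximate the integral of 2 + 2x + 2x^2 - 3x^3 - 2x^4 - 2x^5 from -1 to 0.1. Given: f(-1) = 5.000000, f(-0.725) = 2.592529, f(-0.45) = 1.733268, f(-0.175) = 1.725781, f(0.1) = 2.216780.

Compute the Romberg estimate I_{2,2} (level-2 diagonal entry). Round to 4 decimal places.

2.5606

I_{0,0} (trapezoid, 1 panel, h=1.1000): 3.969229
I_{1,0} (trapezoid, 2 panels, h=0.5500): 2.937912
I_{2,0} (trapezoid, 4 panels, h=0.2750): 2.656491
I_{1,1} = 2.937912 + (2.937912 − 3.969229)/3 = 2.594140
I_{2,1} = 2.656491 + (2.656491 − 2.937912)/3 = 2.562684
I_{2,2} = 2.562684 + (2.562684 − 2.594140)/15 = 2.560587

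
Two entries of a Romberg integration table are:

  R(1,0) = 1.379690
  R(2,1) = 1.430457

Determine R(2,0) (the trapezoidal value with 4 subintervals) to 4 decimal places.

From R(2,1) = (4·R(2,0) − R(1,0))/3, solve for R(2,0):
4·R(2,0) = 3·1.430457 + 1.379690 = 5.671061
R(2,0) = 1.417765

1.4178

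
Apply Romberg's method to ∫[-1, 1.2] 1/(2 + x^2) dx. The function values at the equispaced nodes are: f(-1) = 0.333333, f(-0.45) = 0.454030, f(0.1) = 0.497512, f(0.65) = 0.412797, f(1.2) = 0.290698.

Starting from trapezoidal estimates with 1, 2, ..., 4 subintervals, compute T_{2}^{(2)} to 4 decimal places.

T_{0}^{(0)} (trapezoid, 1 panel, h=2.2000): 0.686434
T_{1}^{(0)} (trapezoid, 2 panels, h=1.1000): 0.890480
T_{2}^{(0)} (trapezoid, 4 panels, h=0.5500): 0.921995
T_{1}^{(1)} = 0.890480 + (0.890480 − 0.686434)/3 = 0.958495
T_{2}^{(1)} = 0.921995 + (0.921995 − 0.890480)/3 = 0.932500
T_{2}^{(2)} = 0.932500 + (0.932500 − 0.958495)/15 = 0.930767

0.9308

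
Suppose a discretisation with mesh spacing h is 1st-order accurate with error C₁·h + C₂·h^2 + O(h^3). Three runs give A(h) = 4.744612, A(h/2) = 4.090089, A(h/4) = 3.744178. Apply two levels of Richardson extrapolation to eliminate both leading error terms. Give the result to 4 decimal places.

3.3858

First eliminate the h term (factor 2^1 = 2):
  B₁ = (2·4.090089 − 4.744612)/1 = 3.435566
  B₂ = (2·3.744178 − 4.090089)/1 = 3.398267
Then eliminate the h^2 term (factor 2^2 = 4):
  (4·3.398267 − 3.435566)/3 = 3.385834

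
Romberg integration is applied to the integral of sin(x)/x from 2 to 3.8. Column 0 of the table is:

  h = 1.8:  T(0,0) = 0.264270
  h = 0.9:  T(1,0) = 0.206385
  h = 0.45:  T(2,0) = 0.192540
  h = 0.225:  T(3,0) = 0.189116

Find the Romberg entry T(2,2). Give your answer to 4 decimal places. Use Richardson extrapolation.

Richardson extrapolation on the trapezoidal column (denominator 4−1=3):
T(1,1) = 0.206385 + (0.206385 − 0.264270)/3 = 0.187090
T(2,1) = 0.192540 + (0.192540 − 0.206385)/3 = 0.187925
T(2,2) = (16·0.187925 − 0.187090) / 15 = 0.187981
(Column j=1 coincides with Simpson's rule on the same nodes.)

0.1880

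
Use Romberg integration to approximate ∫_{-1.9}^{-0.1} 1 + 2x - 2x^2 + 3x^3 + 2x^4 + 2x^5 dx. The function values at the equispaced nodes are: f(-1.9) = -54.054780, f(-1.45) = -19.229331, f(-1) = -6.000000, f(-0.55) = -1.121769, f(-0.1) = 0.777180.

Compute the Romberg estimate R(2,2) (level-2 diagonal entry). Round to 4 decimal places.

-21.9236

R(0,0) (trapezoid, 1 panel, h=1.8000): -47.949840
R(1,0) (trapezoid, 2 panels, h=0.9000): -29.374920
R(2,0) (trapezoid, 4 panels, h=0.4500): -23.845455
R(1,1) = -29.374920 + (-29.374920 − (-47.949840))/3 = -23.183280
R(2,1) = -23.845455 + (-23.845455 − (-29.374920))/3 = -22.002300
R(2,2) = -22.002300 + (-22.002300 − (-23.183280))/15 = -21.923568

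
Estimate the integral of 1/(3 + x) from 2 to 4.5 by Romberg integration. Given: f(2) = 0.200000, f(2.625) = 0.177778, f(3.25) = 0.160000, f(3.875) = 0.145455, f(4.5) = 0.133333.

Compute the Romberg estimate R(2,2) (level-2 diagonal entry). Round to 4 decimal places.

0.4055

R(0,0) (trapezoid, 1 panel, h=2.5000): 0.416666
R(1,0) (trapezoid, 2 panels, h=1.2500): 0.408333
R(2,0) (trapezoid, 4 panels, h=0.6250): 0.406187
R(1,1) = 0.408333 + (0.408333 − 0.416666)/3 = 0.405555
R(2,1) = 0.406187 + (0.406187 − 0.408333)/3 = 0.405472
R(2,2) = 0.405472 + (0.405472 − 0.405555)/15 = 0.405466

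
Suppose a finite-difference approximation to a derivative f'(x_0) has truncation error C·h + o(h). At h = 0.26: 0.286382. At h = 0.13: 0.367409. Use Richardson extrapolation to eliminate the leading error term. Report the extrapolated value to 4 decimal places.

The leading error scales as h; refining by a factor of 2 reduces it by 2^1 = 2.
Extrapolated value = (2·A(h/2) − A(h)) / (2 − 1)
= (2·0.367409 − 0.286382) / 1
= 0.448436 / 1 = 0.448436

0.4484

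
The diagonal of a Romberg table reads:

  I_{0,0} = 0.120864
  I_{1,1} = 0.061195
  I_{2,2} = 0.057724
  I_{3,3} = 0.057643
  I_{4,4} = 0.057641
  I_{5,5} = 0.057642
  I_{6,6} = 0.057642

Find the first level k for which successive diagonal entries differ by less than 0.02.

k = 2

|I_{1,1} − I_{0,0}| = 0.059669 ≥ 0.02
|I_{2,2} − I_{1,1}| = 0.003471 < 0.02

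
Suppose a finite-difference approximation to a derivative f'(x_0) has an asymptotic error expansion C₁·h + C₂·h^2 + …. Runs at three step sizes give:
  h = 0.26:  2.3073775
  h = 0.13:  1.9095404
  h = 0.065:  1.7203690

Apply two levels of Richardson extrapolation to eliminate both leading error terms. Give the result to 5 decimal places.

1.53770

First eliminate the h term (factor 2^1 = 2):
  B₁ = (2·1.9095404 − 2.3073775)/1 = 1.5117033
  B₂ = (2·1.7203690 − 1.9095404)/1 = 1.5311976
Then eliminate the h^2 term (factor 2^2 = 4):
  (4·1.5311976 − 1.5117033)/3 = 1.5376957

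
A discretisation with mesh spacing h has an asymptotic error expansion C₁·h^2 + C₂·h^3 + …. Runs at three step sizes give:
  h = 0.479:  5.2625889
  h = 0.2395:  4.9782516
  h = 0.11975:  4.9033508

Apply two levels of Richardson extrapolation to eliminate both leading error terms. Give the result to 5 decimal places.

First eliminate the h^2 term (factor 2^2 = 4):
  B₁ = (4·4.9782516 − 5.2625889)/3 = 4.8834725
  B₂ = (4·4.9033508 − 4.9782516)/3 = 4.8783839
Then eliminate the h^3 term (factor 2^3 = 8):
  (8·4.8783839 − 4.8834725)/7 = 4.8776570

4.87766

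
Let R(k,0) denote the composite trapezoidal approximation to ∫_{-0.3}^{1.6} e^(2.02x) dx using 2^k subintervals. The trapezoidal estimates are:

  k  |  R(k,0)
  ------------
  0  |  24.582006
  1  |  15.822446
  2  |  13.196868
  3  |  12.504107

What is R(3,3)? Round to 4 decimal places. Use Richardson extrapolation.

Richardson extrapolation on the trapezoidal column (denominator 4−1=3):
R(1,1) = 15.822446 + (15.822446 − 24.582006)/3 = 12.902593
R(2,1) = (4·13.196868 − 15.822446) / 3 = 12.321675
R(3,1) = (4·12.504107 − 13.196868) / 3 = 12.273187
R(2,2) = 12.321675 + (12.321675 − 12.902593)/15 = 12.282947
R(3,2) = (16·12.273187 − 12.321675) / 15 = 12.269954
R(3,3) = 12.269954 + (12.269954 − 12.282947)/63 = 12.269748
(Column j=1 coincides with Simpson's rule on the same nodes.)

12.2697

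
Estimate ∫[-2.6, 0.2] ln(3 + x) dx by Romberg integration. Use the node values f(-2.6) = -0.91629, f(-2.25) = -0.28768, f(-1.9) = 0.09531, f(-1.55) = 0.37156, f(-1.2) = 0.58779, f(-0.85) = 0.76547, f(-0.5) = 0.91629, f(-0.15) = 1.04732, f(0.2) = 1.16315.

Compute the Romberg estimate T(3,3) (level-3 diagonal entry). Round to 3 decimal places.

1.288

T(0,0) (trapezoid, 1 panel, h=2.8000): 0.34560
T(1,0) (trapezoid, 2 panels, h=1.4000): 0.99571
T(2,0) (trapezoid, 4 panels, h=0.7000): 1.20597
T(3,0) (trapezoid, 8 panels, h=0.3500): 1.26682
T(1,1) = 0.99571 + (0.99571 − 0.34560)/3 = 1.21241
T(2,1) = 1.20597 + (1.20597 − 0.99571)/3 = 1.27606
T(3,1) = 1.26682 + (1.26682 − 1.20597)/3 = 1.28710
T(2,2) = 1.27606 + (1.27606 − 1.21241)/15 = 1.28030
T(3,2) = 1.28710 + (1.28710 − 1.27606)/15 = 1.28784
T(3,3) = 1.28784 + (1.28784 − 1.28030)/63 = 1.28796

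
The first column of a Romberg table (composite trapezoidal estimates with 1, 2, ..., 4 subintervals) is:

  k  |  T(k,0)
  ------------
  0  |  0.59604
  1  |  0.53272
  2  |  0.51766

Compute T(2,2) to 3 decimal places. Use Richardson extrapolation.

Richardson extrapolation on the trapezoidal column (denominator 4−1=3):
T(1,1) = (4·0.53272 − 0.59604) / 3 = 0.51161
T(2,1) = 0.51766 + (0.51766 − 0.53272)/3 = 0.51264
T(2,2) = 0.51264 + (0.51264 − 0.51161)/15 = 0.51271

0.513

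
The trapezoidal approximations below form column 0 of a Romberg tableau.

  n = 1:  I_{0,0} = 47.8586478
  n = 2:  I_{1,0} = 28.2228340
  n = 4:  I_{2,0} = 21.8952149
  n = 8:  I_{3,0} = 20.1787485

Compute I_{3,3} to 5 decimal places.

Richardson extrapolation on the trapezoidal column (denominator 4−1=3):
I_{1,1} = (4·28.2228340 − 47.8586478) / 3 = 21.6775627
I_{2,1} = 21.8952149 + (21.8952149 − 28.2228340)/3 = 19.7860085
I_{3,1} = 20.1787485 + (20.1787485 − 21.8952149)/3 = 19.6065930
I_{2,2} = (16·19.7860085 − 21.6775627) / 15 = 19.6599049
I_{3,2} = 19.6065930 + (19.6065930 − 19.7860085)/15 = 19.5946320
I_{3,3} = (64·19.5946320 − 19.6599049) / 63 = 19.5935959

19.59360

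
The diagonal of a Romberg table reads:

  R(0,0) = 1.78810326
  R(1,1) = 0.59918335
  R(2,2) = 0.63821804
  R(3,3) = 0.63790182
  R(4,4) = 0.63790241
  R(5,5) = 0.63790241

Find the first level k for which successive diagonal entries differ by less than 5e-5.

k = 4

|R(1,1) − R(0,0)| = 1.18891991 ≥ 5e-5
|R(2,2) − R(1,1)| = 0.03903469 ≥ 5e-5
|R(3,3) − R(2,2)| = 0.00031622 ≥ 5e-5
|R(4,4) − R(3,3)| = 0.00000059 < 5e-5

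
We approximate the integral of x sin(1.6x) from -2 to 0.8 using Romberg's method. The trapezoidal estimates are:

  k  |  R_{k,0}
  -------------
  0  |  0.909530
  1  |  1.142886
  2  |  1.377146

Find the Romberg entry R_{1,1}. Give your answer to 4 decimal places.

R_{1,1} = 1.142886 + (1.142886 − 0.909530)/3 = 1.220671

1.2207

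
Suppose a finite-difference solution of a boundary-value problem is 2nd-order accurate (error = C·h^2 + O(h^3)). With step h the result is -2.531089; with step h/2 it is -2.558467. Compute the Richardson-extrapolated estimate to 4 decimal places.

The leading error scales as h^2; refining by a factor of 2 reduces it by 2^2 = 4.
Extrapolated value = (4·A(h/2) − A(h)) / (4 − 1)
= (4·(-2.558467) − (-2.531089)) / 3
= -7.702779 / 3 = -2.567593

-2.5676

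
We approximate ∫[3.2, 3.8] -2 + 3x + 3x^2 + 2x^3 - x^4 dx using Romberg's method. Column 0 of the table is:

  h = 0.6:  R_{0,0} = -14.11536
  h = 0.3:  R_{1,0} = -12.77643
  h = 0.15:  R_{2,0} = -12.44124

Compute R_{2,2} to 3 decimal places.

-12.329

R_{1,1} = (4·(-12.77643) − (-14.11536)) / 3 = -12.33012
R_{2,1} = -12.44124 + (-12.44124 − (-12.77643))/3 = -12.32951
R_{2,2} = -12.32951 + (-12.32951 − (-12.33012))/15 = -12.32947
(Column j=1 coincides with Simpson's rule on the same nodes.)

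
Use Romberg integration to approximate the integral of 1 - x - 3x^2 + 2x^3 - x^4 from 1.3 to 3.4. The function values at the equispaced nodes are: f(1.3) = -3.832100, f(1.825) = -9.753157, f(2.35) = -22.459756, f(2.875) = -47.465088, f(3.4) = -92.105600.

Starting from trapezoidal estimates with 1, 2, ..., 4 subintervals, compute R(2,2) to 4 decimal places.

R(0,0) (trapezoid, 1 panel, h=2.1000): -100.734585
R(1,0) (trapezoid, 2 panels, h=1.0500): -73.950036
R(2,0) (trapezoid, 4 panels, h=0.5250): -67.014597
R(1,1) = -73.950036 + (-73.950036 − (-100.734585))/3 = -65.021853
R(2,1) = -67.014597 + (-67.014597 − (-73.950036))/3 = -64.702784
R(2,2) = -64.702784 + (-64.702784 − (-65.021853))/15 = -64.681513

-64.6815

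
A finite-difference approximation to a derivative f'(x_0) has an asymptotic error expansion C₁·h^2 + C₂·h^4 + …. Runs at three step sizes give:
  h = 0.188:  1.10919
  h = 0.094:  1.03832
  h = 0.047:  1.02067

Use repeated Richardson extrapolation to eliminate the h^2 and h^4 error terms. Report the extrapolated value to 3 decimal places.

1.015

First eliminate the h^2 term (factor 2^2 = 4):
  B₁ = (4·1.03832 − 1.10919)/3 = 1.01470
  B₂ = (4·1.02067 − 1.03832)/3 = 1.01479
Then eliminate the h^4 term (factor 2^4 = 16):
  (16·1.01479 − 1.01470)/15 = 1.01480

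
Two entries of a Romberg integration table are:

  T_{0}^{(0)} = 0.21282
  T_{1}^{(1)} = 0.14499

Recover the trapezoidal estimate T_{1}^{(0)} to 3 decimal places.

From T_{1}^{(1)} = (4·T_{1}^{(0)} − T_{0}^{(0)})/3, solve for T_{1}^{(0)}:
4·T_{1}^{(0)} = 3·0.14499 + 0.21282 = 0.64779
T_{1}^{(0)} = 0.16195

0.162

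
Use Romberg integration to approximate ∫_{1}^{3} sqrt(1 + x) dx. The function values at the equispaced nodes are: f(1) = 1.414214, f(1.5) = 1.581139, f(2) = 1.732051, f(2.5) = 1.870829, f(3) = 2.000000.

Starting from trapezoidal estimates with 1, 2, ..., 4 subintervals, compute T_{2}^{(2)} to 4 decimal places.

3.4477

T_{0}^{(0)} (trapezoid, 1 panel, h=2.0000): 3.414214
T_{1}^{(0)} (trapezoid, 2 panels, h=1.0000): 3.439158
T_{2}^{(0)} (trapezoid, 4 panels, h=0.5000): 3.445563
T_{1}^{(1)} = 3.439158 + (3.439158 − 3.414214)/3 = 3.447473
T_{2}^{(1)} = 3.445563 + (3.445563 − 3.439158)/3 = 3.447698
T_{2}^{(2)} = 3.447698 + (3.447698 − 3.447473)/15 = 3.447713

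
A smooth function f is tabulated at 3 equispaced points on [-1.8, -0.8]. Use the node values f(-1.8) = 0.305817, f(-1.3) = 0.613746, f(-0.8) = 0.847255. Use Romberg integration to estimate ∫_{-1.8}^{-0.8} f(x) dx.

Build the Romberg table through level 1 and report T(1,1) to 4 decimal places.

T(0,0) (trapezoid, 1 panel, h=1.0000): 0.576536
T(1,0) (trapezoid, 2 panels, h=0.5000): 0.595141
T(1,1) = 0.595141 + (0.595141 − 0.576536)/3 = 0.601343

0.6013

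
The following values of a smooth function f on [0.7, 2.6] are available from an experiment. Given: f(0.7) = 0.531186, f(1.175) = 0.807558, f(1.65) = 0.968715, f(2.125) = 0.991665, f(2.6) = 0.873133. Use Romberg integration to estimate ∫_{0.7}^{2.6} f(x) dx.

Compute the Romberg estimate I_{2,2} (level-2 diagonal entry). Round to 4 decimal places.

I_{0,0} (trapezoid, 1 panel, h=1.9000): 1.334103
I_{1,0} (trapezoid, 2 panels, h=0.9500): 1.587331
I_{2,0} (trapezoid, 4 panels, h=0.4750): 1.648296
I_{1,1} = 1.587331 + (1.587331 − 1.334103)/3 = 1.671740
I_{2,1} = 1.648296 + (1.648296 − 1.587331)/3 = 1.668618
I_{2,2} = 1.668618 + (1.668618 − 1.671740)/15 = 1.668410

1.6684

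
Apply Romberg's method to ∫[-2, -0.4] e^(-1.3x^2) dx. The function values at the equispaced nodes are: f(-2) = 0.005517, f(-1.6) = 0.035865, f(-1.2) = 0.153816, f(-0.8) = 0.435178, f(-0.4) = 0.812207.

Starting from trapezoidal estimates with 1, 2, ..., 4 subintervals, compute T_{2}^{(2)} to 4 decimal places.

0.4025

T_{0}^{(0)} (trapezoid, 1 panel, h=1.6000): 0.654179
T_{1}^{(0)} (trapezoid, 2 panels, h=0.8000): 0.450142
T_{2}^{(0)} (trapezoid, 4 panels, h=0.4000): 0.413488
T_{1}^{(1)} = 0.450142 + (0.450142 − 0.654179)/3 = 0.382130
T_{2}^{(1)} = 0.413488 + (0.413488 − 0.450142)/3 = 0.401270
T_{2}^{(2)} = 0.401270 + (0.401270 − 0.382130)/15 = 0.402546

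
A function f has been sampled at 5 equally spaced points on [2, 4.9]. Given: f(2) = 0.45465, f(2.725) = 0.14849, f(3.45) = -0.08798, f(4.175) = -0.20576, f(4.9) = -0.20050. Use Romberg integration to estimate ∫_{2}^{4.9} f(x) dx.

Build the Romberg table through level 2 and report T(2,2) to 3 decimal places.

T(0,0) (trapezoid, 1 panel, h=2.9000): 0.36852
T(1,0) (trapezoid, 2 panels, h=1.4500): 0.05669
T(2,0) (trapezoid, 4 panels, h=0.7250): -0.01318
T(1,1) = 0.05669 + (0.05669 − 0.36852)/3 = -0.04725
T(2,1) = -0.01318 + (-0.01318 − 0.05669)/3 = -0.03647
T(2,2) = -0.03647 + (-0.03647 − (-0.04725))/15 = -0.03575

-0.036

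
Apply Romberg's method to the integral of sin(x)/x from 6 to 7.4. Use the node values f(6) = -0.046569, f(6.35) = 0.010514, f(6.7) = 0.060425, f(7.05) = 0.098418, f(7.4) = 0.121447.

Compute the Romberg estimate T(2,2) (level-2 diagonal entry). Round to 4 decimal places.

T(0,0) (trapezoid, 1 panel, h=1.4000): 0.052415
T(1,0) (trapezoid, 2 panels, h=0.7000): 0.068505
T(2,0) (trapezoid, 4 panels, h=0.3500): 0.072379
T(1,1) = 0.068505 + (0.068505 − 0.052415)/3 = 0.073868
T(2,1) = 0.072379 + (0.072379 − 0.068505)/3 = 0.073670
T(2,2) = 0.073670 + (0.073670 − 0.073868)/15 = 0.073657

0.0737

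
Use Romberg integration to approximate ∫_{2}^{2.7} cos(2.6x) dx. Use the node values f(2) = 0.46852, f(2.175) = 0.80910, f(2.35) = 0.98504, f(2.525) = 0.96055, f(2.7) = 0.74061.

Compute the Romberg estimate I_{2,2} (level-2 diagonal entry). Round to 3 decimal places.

0.598

I_{0,0} (trapezoid, 1 panel, h=0.7000): 0.42320
I_{1,0} (trapezoid, 2 panels, h=0.3500): 0.55636
I_{2,0} (trapezoid, 4 panels, h=0.1750): 0.58787
I_{1,1} = 0.55636 + (0.55636 − 0.42320)/3 = 0.60075
I_{2,1} = 0.58787 + (0.58787 − 0.55636)/3 = 0.59837
I_{2,2} = 0.59837 + (0.59837 − 0.60075)/15 = 0.59821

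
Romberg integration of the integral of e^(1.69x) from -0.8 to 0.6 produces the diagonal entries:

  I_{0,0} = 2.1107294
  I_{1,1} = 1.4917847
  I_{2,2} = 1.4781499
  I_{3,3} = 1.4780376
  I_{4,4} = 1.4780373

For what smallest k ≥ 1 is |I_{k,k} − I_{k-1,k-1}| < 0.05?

|I_{1,1} − I_{0,0}| = 0.6189447 ≥ 0.05
|I_{2,2} − I_{1,1}| = 0.0136348 < 0.05

k = 2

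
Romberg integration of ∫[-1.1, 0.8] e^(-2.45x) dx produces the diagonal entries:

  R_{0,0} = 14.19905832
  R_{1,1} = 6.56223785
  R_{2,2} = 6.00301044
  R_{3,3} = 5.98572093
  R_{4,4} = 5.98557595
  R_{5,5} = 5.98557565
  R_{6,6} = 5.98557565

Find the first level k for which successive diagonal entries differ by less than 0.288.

|R_{1,1} − R_{0,0}| = 7.63682047 ≥ 0.288
|R_{2,2} − R_{1,1}| = 0.55922741 ≥ 0.288
|R_{3,3} − R_{2,2}| = 0.01728951 < 0.288

k = 3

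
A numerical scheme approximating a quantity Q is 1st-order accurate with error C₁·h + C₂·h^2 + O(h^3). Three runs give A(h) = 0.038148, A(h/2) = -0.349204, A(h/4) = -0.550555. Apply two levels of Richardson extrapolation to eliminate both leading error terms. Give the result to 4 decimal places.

First eliminate the h term (factor 2^1 = 2):
  B₁ = (2·(-0.349204) − 0.038148)/1 = -0.736556
  B₂ = (2·(-0.550555) − (-0.349204))/1 = -0.751906
Then eliminate the h^2 term (factor 2^2 = 4):
  (4·(-0.751906) − (-0.736556))/3 = -0.757023

-0.7570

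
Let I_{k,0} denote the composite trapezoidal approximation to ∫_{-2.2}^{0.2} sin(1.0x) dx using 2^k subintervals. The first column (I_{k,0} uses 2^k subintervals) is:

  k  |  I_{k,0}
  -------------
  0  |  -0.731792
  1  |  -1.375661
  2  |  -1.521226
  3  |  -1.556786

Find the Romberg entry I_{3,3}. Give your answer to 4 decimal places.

-1.5686

Richardson extrapolation on the trapezoidal column (denominator 4−1=3):
I_{1,1} = -1.375661 + (-1.375661 − (-0.731792))/3 = -1.590284
I_{2,1} = -1.521226 + (-1.521226 − (-1.375661))/3 = -1.569748
I_{3,1} = (4·(-1.556786) − (-1.521226)) / 3 = -1.568639
I_{2,2} = -1.569748 + (-1.569748 − (-1.590284))/15 = -1.568379
I_{3,2} = (16·(-1.568639) − (-1.569748)) / 15 = -1.568565
I_{3,3} = -1.568565 + (-1.568565 − (-1.568379))/63 = -1.568568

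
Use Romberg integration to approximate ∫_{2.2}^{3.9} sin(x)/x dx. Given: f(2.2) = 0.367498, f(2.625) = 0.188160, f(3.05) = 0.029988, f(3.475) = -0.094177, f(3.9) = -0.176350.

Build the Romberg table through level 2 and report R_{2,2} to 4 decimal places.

R_{0,0} (trapezoid, 1 panel, h=1.7000): 0.162476
R_{1,0} (trapezoid, 2 panels, h=0.8500): 0.106728
R_{2,0} (trapezoid, 4 panels, h=0.4250): 0.093307
R_{1,1} = 0.106728 + (0.106728 − 0.162476)/3 = 0.088145
R_{2,1} = 0.093307 + (0.093307 − 0.106728)/3 = 0.088833
R_{2,2} = 0.088833 + (0.088833 − 0.088145)/15 = 0.088879

0.0889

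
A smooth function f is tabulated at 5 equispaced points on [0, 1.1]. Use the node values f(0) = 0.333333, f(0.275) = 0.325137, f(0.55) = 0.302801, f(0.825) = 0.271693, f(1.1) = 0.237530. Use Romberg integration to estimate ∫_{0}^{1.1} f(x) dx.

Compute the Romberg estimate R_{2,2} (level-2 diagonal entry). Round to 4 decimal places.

R_{0,0} (trapezoid, 1 panel, h=1.1000): 0.313975
R_{1,0} (trapezoid, 2 panels, h=0.5500): 0.323528
R_{2,0} (trapezoid, 4 panels, h=0.2750): 0.325892
R_{1,1} = 0.323528 + (0.323528 − 0.313975)/3 = 0.326712
R_{2,1} = 0.325892 + (0.325892 − 0.323528)/3 = 0.326680
R_{2,2} = 0.326680 + (0.326680 − 0.326712)/15 = 0.326678

0.3267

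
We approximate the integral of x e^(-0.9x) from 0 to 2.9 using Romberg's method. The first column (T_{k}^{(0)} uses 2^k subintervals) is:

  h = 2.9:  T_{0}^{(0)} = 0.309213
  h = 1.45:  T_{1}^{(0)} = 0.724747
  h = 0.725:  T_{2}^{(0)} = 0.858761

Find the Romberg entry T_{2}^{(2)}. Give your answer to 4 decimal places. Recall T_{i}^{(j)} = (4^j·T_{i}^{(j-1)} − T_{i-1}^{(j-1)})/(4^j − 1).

Richardson extrapolation on the trapezoidal column (denominator 4−1=3):
T_{1}^{(1)} = (4·0.724747 − 0.309213) / 3 = 0.863258
T_{2}^{(1)} = 0.858761 + (0.858761 − 0.724747)/3 = 0.903432
T_{2}^{(2)} = (16·0.903432 − 0.863258) / 15 = 0.906110
(Column j=1 coincides with Simpson's rule on the same nodes.)

0.9061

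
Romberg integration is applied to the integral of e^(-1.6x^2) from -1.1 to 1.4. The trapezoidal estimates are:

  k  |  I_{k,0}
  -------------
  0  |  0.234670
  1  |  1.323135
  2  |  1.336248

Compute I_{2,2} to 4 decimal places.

Richardson extrapolation on the trapezoidal column (denominator 4−1=3):
I_{1,1} = 1.323135 + (1.323135 − 0.234670)/3 = 1.685957
I_{2,1} = 1.336248 + (1.336248 − 1.323135)/3 = 1.340619
I_{2,2} = 1.340619 + (1.340619 − 1.685957)/15 = 1.317596
(Column j=1 coincides with Simpson's rule on the same nodes.)

1.3176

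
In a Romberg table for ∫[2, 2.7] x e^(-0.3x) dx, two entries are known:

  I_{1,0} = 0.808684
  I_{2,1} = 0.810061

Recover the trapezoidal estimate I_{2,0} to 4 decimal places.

From I_{2,1} = (4·I_{2,0} − I_{1,0})/3, solve for I_{2,0}:
4·I_{2,0} = 3·0.810061 + 0.808684 = 3.238867
I_{2,0} = 0.809717

0.8097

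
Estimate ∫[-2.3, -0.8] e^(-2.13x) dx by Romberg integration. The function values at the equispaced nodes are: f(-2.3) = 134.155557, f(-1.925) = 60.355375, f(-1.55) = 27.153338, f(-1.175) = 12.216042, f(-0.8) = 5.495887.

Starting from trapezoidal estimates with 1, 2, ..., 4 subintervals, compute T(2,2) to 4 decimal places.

60.4281

T(0,0) (trapezoid, 1 panel, h=1.5000): 104.738583
T(1,0) (trapezoid, 2 panels, h=0.7500): 72.734295
T(2,0) (trapezoid, 4 panels, h=0.3750): 63.581429
T(1,1) = 72.734295 + (72.734295 − 104.738583)/3 = 62.066199
T(2,1) = 63.581429 + (63.581429 − 72.734295)/3 = 60.530474
T(2,2) = 60.530474 + (60.530474 − 62.066199)/15 = 60.428092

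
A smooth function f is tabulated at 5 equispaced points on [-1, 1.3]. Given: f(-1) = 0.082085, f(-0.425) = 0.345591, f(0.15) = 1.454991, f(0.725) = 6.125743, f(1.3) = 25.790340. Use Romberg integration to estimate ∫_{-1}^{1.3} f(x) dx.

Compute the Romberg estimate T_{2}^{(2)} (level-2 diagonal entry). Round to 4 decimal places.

T_{0}^{(0)} (trapezoid, 1 panel, h=2.3000): 29.753289
T_{1}^{(0)} (trapezoid, 2 panels, h=1.1500): 16.549884
T_{2}^{(0)} (trapezoid, 4 panels, h=0.5750): 11.995959
T_{1}^{(1)} = 16.549884 + (16.549884 − 29.753289)/3 = 12.148749
T_{2}^{(1)} = 11.995959 + (11.995959 − 16.549884)/3 = 10.477984
T_{2}^{(2)} = 10.477984 + (10.477984 − 12.148749)/15 = 10.366600

10.3666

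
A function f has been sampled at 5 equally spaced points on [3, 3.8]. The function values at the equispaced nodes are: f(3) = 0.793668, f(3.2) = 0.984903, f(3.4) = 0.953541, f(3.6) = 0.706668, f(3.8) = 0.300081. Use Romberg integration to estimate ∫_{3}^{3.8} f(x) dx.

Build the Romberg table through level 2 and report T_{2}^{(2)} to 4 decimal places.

0.6509

T_{0}^{(0)} (trapezoid, 1 panel, h=0.8000): 0.437500
T_{1}^{(0)} (trapezoid, 2 panels, h=0.4000): 0.600166
T_{2}^{(0)} (trapezoid, 4 panels, h=0.2000): 0.638397
T_{1}^{(1)} = 0.600166 + (0.600166 − 0.437500)/3 = 0.654388
T_{2}^{(1)} = 0.638397 + (0.638397 − 0.600166)/3 = 0.651141
T_{2}^{(2)} = 0.651141 + (0.651141 − 0.654388)/15 = 0.650925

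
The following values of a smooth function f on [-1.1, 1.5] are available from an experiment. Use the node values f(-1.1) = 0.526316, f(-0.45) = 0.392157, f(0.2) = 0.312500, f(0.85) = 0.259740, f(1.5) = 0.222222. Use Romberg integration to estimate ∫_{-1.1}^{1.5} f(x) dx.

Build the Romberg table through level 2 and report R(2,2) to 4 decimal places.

R(0,0) (trapezoid, 1 panel, h=2.6000): 0.973099
R(1,0) (trapezoid, 2 panels, h=1.3000): 0.892800
R(2,0) (trapezoid, 4 panels, h=0.6500): 0.870133
R(1,1) = 0.892800 + (0.892800 − 0.973099)/3 = 0.866034
R(2,1) = 0.870133 + (0.870133 − 0.892800)/3 = 0.862577
R(2,2) = 0.862577 + (0.862577 − 0.866034)/15 = 0.862347

0.8623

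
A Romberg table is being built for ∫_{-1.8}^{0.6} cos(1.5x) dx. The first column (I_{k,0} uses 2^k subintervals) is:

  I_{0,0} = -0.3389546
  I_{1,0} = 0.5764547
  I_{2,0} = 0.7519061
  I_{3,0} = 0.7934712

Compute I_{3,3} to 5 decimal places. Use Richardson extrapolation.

I_{1,1} = (4·0.5764547 − (-0.3389546)) / 3 = 0.8815911
I_{2,1} = (4·0.7519061 − 0.5764547) / 3 = 0.8103899
I_{3,1} = (4·0.7934712 − 0.7519061) / 3 = 0.8073262
I_{2,2} = 0.8103899 + (0.8103899 − 0.8815911)/15 = 0.8056432
I_{3,2} = 0.8073262 + (0.8073262 − 0.8103899)/15 = 0.8071220
I_{3,3} = 0.8071220 + (0.8071220 − 0.8056432)/63 = 0.8071455
(Column j=1 coincides with Simpson's rule on the same nodes.)

0.80715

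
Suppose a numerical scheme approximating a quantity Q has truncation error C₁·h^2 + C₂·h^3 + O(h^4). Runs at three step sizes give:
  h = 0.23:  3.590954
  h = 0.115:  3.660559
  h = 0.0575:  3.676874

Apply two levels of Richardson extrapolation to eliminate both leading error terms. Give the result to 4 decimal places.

First eliminate the h^2 term (factor 2^2 = 4):
  B₁ = (4·3.660559 − 3.590954)/3 = 3.683761
  B₂ = (4·3.676874 − 3.660559)/3 = 3.682312
Then eliminate the h^3 term (factor 2^3 = 8):
  (8·3.682312 − 3.683761)/7 = 3.682105

3.6821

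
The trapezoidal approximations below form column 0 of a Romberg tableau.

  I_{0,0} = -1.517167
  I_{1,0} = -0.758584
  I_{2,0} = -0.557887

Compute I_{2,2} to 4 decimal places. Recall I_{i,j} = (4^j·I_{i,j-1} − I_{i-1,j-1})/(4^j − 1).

-0.4900

I_{1,1} = (4·(-0.758584) − (-1.517167)) / 3 = -0.505723
I_{2,1} = (4·(-0.557887) − (-0.758584)) / 3 = -0.490988
I_{2,2} = (16·(-0.490988) − (-0.505723)) / 15 = -0.490006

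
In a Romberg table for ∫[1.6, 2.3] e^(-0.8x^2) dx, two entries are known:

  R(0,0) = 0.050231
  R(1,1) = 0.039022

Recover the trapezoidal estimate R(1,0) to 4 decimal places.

0.0418

From R(1,1) = (4·R(1,0) − R(0,0))/3, solve for R(1,0):
4·R(1,0) = 3·0.039022 + 0.050231 = 0.167297
R(1,0) = 0.041824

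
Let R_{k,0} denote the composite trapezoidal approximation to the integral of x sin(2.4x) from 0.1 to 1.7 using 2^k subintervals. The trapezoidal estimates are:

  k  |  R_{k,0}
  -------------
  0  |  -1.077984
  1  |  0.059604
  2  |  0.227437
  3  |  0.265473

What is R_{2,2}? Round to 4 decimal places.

Richardson extrapolation on the trapezoidal column (denominator 4−1=3):
R_{1,1} = 0.059604 + (0.059604 − (-1.077984))/3 = 0.438800
R_{2,1} = 0.227437 + (0.227437 − 0.059604)/3 = 0.283381
R_{2,2} = (16·0.283381 − 0.438800) / 15 = 0.273020

0.2730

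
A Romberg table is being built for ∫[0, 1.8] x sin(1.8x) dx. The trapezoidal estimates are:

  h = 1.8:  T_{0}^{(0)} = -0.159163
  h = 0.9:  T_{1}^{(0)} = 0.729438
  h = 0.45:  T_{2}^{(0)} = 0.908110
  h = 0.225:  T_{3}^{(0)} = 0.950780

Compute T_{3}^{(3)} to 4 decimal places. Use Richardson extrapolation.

0.9648

Richardson extrapolation on the trapezoidal column (denominator 4−1=3):
T_{1}^{(1)} = (4·0.729438 − (-0.159163)) / 3 = 1.025638
T_{2}^{(1)} = 0.908110 + (0.908110 − 0.729438)/3 = 0.967667
T_{3}^{(1)} = (4·0.950780 − 0.908110) / 3 = 0.965003
T_{2}^{(2)} = (16·0.967667 − 1.025638) / 15 = 0.963802
T_{3}^{(2)} = (16·0.965003 − 0.967667) / 15 = 0.964825
T_{3}^{(3)} = (64·0.964825 − 0.963802) / 63 = 0.964841
(Column j=1 coincides with Simpson's rule on the same nodes.)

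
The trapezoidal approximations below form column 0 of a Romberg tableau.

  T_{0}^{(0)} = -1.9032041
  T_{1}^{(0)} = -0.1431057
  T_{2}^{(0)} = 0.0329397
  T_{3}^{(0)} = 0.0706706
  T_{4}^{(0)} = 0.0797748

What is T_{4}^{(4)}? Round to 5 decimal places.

Richardson extrapolation on the trapezoidal column (denominator 4−1=3):
T_{1}^{(1)} = -0.1431057 + (-0.1431057 − (-1.9032041))/3 = 0.4435938
T_{2}^{(1)} = (4·0.0329397 − (-0.1431057)) / 3 = 0.0916215
T_{3}^{(1)} = (4·0.0706706 − 0.0329397) / 3 = 0.0832476
T_{4}^{(1)} = (4·0.0797748 − 0.0706706) / 3 = 0.0828095
T_{2}^{(2)} = (16·0.0916215 − 0.4435938) / 15 = 0.0681567
T_{3}^{(2)} = 0.0832476 + (0.0832476 − 0.0916215)/15 = 0.0826893
T_{4}^{(2)} = 0.0828095 + (0.0828095 − 0.0832476)/15 = 0.0827803
T_{3}^{(3)} = 0.0826893 + (0.0826893 − 0.0681567)/63 = 0.0829200
T_{4}^{(3)} = 0.0827803 + (0.0827803 − 0.0826893)/63 = 0.0827817
T_{4}^{(4)} = 0.0827817 + (0.0827817 − 0.0829200)/255 = 0.0827812

0.08278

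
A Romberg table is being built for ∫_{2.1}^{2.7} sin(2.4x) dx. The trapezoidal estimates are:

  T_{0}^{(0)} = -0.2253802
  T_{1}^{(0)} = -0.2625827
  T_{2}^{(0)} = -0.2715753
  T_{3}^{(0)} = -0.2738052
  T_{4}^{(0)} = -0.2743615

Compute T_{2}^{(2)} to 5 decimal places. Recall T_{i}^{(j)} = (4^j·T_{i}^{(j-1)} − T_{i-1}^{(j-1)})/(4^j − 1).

Richardson extrapolation on the trapezoidal column (denominator 4−1=3):
T_{1}^{(1)} = -0.2625827 + (-0.2625827 − (-0.2253802))/3 = -0.2749835
T_{2}^{(1)} = -0.2715753 + (-0.2715753 − (-0.2625827))/3 = -0.2745728
T_{2}^{(2)} = (16·(-0.2745728) − (-0.2749835)) / 15 = -0.2745454
(Column j=1 coincides with Simpson's rule on the same nodes.)

-0.27455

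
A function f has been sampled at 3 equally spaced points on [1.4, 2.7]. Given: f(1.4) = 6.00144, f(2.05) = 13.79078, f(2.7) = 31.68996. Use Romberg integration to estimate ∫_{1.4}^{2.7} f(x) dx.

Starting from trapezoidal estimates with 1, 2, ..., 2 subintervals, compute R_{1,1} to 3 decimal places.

20.118

R_{0,0} (trapezoid, 1 panel, h=1.3000): 24.49941
R_{1,0} (trapezoid, 2 panels, h=0.6500): 21.21371
R_{1,1} = 21.21371 + (21.21371 − 24.49941)/3 = 20.11848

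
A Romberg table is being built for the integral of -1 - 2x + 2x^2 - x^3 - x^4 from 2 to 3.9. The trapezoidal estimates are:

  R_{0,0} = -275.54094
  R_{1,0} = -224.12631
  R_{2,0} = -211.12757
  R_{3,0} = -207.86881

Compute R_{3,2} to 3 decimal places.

-206.782

Richardson extrapolation on the trapezoidal column (denominator 4−1=3):
R_{2,1} = (4·(-211.12757) − (-224.12631)) / 3 = -206.79466
R_{3,1} = -207.86881 + (-207.86881 − (-211.12757))/3 = -206.78256
R_{3,2} = (16·(-206.78256) − (-206.79466)) / 15 = -206.78175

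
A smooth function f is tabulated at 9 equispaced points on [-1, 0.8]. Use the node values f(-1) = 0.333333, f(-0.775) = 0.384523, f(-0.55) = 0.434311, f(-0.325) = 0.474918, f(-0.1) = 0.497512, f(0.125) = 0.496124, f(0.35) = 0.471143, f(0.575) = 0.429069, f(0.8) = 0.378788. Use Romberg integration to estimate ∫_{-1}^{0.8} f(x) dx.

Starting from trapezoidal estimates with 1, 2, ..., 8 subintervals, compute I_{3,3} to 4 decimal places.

0.7992

I_{0,0} (trapezoid, 1 panel, h=1.8000): 0.640909
I_{1,0} (trapezoid, 2 panels, h=0.9000): 0.768215
I_{2,0} (trapezoid, 4 panels, h=0.4500): 0.791562
I_{3,0} (trapezoid, 8 panels, h=0.2250): 0.797324
I_{1,1} = 0.768215 + (0.768215 − 0.640909)/3 = 0.810650
I_{2,1} = 0.791562 + (0.791562 − 0.768215)/3 = 0.799344
I_{3,1} = 0.797324 + (0.797324 − 0.791562)/3 = 0.799245
I_{2,2} = 0.799344 + (0.799344 − 0.810650)/15 = 0.798590
I_{3,2} = 0.799245 + (0.799245 − 0.799344)/15 = 0.799238
I_{3,3} = 0.799238 + (0.799238 − 0.798590)/63 = 0.799248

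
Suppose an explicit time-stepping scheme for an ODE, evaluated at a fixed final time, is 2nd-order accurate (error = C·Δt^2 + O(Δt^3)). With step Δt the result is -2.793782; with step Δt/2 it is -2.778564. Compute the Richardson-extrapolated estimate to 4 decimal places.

Extrapolated value = (4·A(Δt/2) − A(Δt)) / (4 − 1)
= (4·(-2.778564) − (-2.793782)) / 3
= -8.320474 / 3 = -2.773491

-2.7735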